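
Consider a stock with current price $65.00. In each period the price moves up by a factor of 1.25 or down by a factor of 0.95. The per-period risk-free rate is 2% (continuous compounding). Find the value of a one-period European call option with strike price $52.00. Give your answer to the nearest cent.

$14.03

Risk-neutral probability p = (e^0.02 − 0.95)/(1.25 − 0.95) = 0.0702/0.3000 = 0.2340
Terminal stock prices: S_u = 81.25, S_d = 61.75
Terminal payoffs (S − K): max(29.25, 0) = 29.25, max(9.75, 0) = 9.75
Node 0 (S = 65): V_0 = e^(−0.02)·[0.2340·29.2500 + 0.7660·9.7500] = 14.0297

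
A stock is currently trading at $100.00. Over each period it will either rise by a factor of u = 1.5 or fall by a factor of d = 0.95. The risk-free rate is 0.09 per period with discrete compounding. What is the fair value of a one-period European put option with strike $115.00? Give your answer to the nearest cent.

$13.68

Risk-neutral probability p = (1 + 0.09 − 0.95)/(1.5 − 0.95) = 0.1400/0.5500 = 0.2545
Terminal stock prices: S_u = 150, S_d = 95
Terminal payoffs (K − S): max(-35, 0) = 0, max(20, 0) = 20
Node 0 (S = 100): V_0 = 1/1.09·[0.2545·0.0000 + 0.7455·20.0000] = 13.6781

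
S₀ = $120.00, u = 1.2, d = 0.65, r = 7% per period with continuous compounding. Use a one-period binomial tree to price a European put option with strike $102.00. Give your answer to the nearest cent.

$5.19

Risk-neutral probability p = (e^0.07 − 0.65)/(1.2 − 0.65) = 0.4225/0.5500 = 0.7682
Terminal stock prices: S_u = 144, S_d = 78
Terminal payoffs (K − S): max(-42, 0) = 0, max(24, 0) = 24
Node 0 (S = 120): V_0 = e^(−0.07)·[0.7682·0.0000 + 0.2318·24.0000] = 5.1872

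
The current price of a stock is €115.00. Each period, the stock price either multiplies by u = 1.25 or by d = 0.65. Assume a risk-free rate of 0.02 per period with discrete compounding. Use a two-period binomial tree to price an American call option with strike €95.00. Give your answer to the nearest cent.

Risk-neutral probability p = (1 + 0.02 − 0.65)/(1.25 − 0.65) = 0.3700/0.6000 = 0.6167
Terminal stock prices: S_uu = 179.7, S_ud = 93.44, S_dd = 48.59
Terminal payoffs (S − K): max(84.69, 0) = 84.69, max(-1.562, 0) = 0, max(-46.41, 0) = 0
Node u (S = 143.8): continuation = 1/1.02·[0.6167·84.6875 + 0.3833·0.0000] = 51.2000; exercise value = 48.7500 ≤ continuation, so V_u = 51.2000
Node d (S = 74.75): continuation = 1/1.02·[0.6167·0.0000 + 0.3833·0.0000] = 0.0000; exercise value = 0.0000 ≤ continuation, so V_d = 0.0000
Node 0 (S = 115): continuation = 1/1.02·[0.6167·51.2000 + 0.3833·0.0000] = 30.9542; exercise value = 20.0000 ≤ continuation, so V_0 = 30.9542

€30.95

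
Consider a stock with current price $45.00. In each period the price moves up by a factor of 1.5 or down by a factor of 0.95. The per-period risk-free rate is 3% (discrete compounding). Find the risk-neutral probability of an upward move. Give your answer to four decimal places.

p = 0.1455

Risk-neutral probability p = (1 + 0.03 − 0.95)/(1.5 − 0.95) = 0.0800/0.5500 = 0.1455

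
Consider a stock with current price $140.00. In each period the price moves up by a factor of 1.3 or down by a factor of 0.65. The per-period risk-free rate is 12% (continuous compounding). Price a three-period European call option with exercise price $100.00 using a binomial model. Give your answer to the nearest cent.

$73.54

Risk-neutral probability p = (e^0.12 − 0.65)/(1.3 − 0.65) = 0.4775/0.6500 = 0.7346
Terminal stock prices: S_uuu = 307.6, S_uud = 153.8, S_udd = 76.9, S_ddd = 38.45
Terminal payoffs (S − K): max(207.6, 0) = 207.6, max(53.79, 0) = 53.79, max(-23.1, 0) = 0, max(-61.55, 0) = 0
Node uu (S = 236.6): V_uu = e^(−0.12)·[0.7346·207.5800 + 0.2654·53.7900] = 147.9080
Node ud (S = 118.3): V_ud = e^(−0.12)·[0.7346·53.7900 + 0.2654·0.0000] = 35.0464
Node dd (S = 59.15): V_dd = e^(−0.12)·[0.7346·0.0000 + 0.2654·0.0000] = 0.0000
Node u (S = 182): V_u = e^(−0.12)·[0.7346·147.9080 + 0.2654·35.0464] = 104.6173
Node d (S = 91): V_d = e^(−0.12)·[0.7346·35.0464 + 0.2654·0.0000] = 22.8342
Node 0 (S = 140): V_0 = e^(−0.12)·[0.7346·104.6173 + 0.2654·22.8342] = 73.5372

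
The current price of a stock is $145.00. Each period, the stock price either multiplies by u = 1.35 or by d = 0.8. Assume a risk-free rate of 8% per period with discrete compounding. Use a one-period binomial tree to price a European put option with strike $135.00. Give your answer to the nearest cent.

$8.64

Risk-neutral probability p = (1 + 0.08 − 0.8)/(1.35 − 0.8) = 0.2800/0.5500 = 0.5091
Terminal stock prices: S_u = 195.8, S_d = 116
Terminal payoffs (K − S): max(-60.75, 0) = 0, max(19, 0) = 19
Node 0 (S = 145): V_0 = 1/1.08·[0.5091·0.0000 + 0.4909·19.0000] = 8.6364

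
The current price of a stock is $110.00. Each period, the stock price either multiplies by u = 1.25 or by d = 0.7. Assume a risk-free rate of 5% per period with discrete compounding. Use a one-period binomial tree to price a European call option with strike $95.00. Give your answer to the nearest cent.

Risk-neutral probability p = (1 + 0.05 − 0.7)/(1.25 − 0.7) = 0.3500/0.5500 = 0.6364
Terminal stock prices: S_u = 137.5, S_d = 77
Terminal payoffs (S − K): max(42.5, 0) = 42.5, max(-18, 0) = 0
Node 0 (S = 110): V_0 = 1/1.05·[0.6364·42.5000 + 0.3636·0.0000] = 25.7576

$25.76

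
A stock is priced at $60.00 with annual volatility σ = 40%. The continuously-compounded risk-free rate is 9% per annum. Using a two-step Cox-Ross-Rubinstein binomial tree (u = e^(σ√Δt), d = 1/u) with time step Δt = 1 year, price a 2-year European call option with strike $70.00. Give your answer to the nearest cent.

CRR parameters: u = e^(σ√Δt) = e^(0.4·√1) = 1.4918, d = 1/u = 0.6703
Per-period rate: rΔt = 0.09·1 = 0.09, so R = e^0.09 = 1.0942
Risk-neutral probability p = (e^0.09 − 0.6703)/(1.4918 − 0.6703) = 0.4239/0.8215 = 0.5159
Terminal stock prices: S_uu = 133.5, S_ud = 60, S_dd = 26.96
Terminal payoffs (S − K): max(63.53, 0) = 63.53, max(-10, 0) = 0, max(-43.04, 0) = 0
Node u (S = 89.51): V_u = e^(−0.09)·[0.5159·63.5325 + 0.4841·0.0000] = 29.9582
Node d (S = 40.22): V_d = e^(−0.09)·[0.5159·0.0000 + 0.4841·0.0000] = 0.0000
Node 0 (S = 60): V_0 = e^(−0.09)·[0.5159·29.9582 + 0.4841·0.0000] = 14.1265

$14.13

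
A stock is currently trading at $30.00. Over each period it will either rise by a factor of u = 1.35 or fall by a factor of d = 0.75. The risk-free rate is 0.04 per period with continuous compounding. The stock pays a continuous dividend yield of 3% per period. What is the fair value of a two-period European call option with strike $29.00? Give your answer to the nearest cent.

$5.08

Per-period risk-free factor R = e^0.04 = 1.0408; dividend-adjusted growth = e^(0.04−0.03) = 1.0101.
Risk-neutral probability p = (1.0101 − 0.75)/(1.35 − 0.75) = 0.2601/0.6000 = 0.4334
Terminal stock prices: S_uu = 54.68, S_ud = 30.38, S_dd = 16.88
Terminal payoffs (S − K): max(25.68, 0) = 25.68, max(1.375, 0) = 1.375, max(-12.12, 0) = 0
Node u (S = 40.5): V_u = e^(−0.04)·[0.4334·25.6750 + 0.5666·1.3750] = 11.4402
Node d (S = 22.5): V_d = e^(−0.04)·[0.4334·1.3750 + 0.5666·0.0000] = 0.5726
Node 0 (S = 30): V_0 = e^(−0.04)·[0.4334·11.4402 + 0.5666·0.5726] = 5.0756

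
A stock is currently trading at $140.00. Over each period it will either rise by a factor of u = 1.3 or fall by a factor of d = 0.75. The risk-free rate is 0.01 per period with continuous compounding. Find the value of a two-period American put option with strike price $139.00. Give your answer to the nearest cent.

Risk-neutral probability p = (e^0.01 − 0.75)/(1.3 − 0.75) = 0.2601/0.5500 = 0.4728
Terminal stock prices: S_uu = 236.6, S_ud = 136.5, S_dd = 78.75
Terminal payoffs (K − S): max(-97.6, 0) = 0, max(2.5, 0) = 2.5, max(60.25, 0) = 60.25
Node u (S = 182): continuation = e^(−0.01)·[0.4728·0.0000 + 0.5272·2.5000] = 1.3048; exercise value = 0.0000 ≤ continuation, so V_u = 1.3048
Node d (S = 105): continuation = e^(−0.01)·[0.4728·2.5000 + 0.5272·60.2500] = 32.6169; exercise value = 34.0000 > continuation, so V_d = 34.0000 (exercise)
Node 0 (S = 140): continuation = e^(−0.01)·[0.4728·1.3048 + 0.5272·34.0000] = 18.3566; exercise value = 0.0000 ≤ continuation, so V_0 = 18.3566

$18.36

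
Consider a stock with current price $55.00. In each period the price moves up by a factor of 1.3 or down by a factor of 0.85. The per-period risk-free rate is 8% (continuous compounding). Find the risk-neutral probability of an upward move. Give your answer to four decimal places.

Risk-neutral probability p = (e^0.08 − 0.85)/(1.3 − 0.85) = 0.2333/0.4500 = 0.5184

p = 0.5184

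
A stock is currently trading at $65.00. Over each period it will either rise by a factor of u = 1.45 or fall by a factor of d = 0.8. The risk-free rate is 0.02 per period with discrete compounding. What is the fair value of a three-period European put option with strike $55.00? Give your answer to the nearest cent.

$5.93

Risk-neutral probability p = (1 + 0.02 − 0.8)/(1.45 − 0.8) = 0.2200/0.6500 = 0.3385
Terminal stock prices: S_uuu = 198.2, S_uud = 109.3, S_udd = 60.32, S_ddd = 33.28
Terminal payoffs (K − S): max(-143.2, 0) = 0, max(-54.33, 0) = 0, max(-5.32, 0) = 0, max(21.72, 0) = 21.72
Node uu (S = 136.7): V_uu = 1/1.02·[0.3385·0.0000 + 0.6615·0.0000] = 0.0000
Node ud (S = 75.4): V_ud = 1/1.02·[0.3385·0.0000 + 0.6615·0.0000] = 0.0000
Node dd (S = 41.6): V_dd = 1/1.02·[0.3385·0.0000 + 0.6615·21.7200] = 14.0869
Node u (S = 94.25): V_u = 1/1.02·[0.3385·0.0000 + 0.6615·0.0000] = 0.0000
Node d (S = 52): V_d = 1/1.02·[0.3385·0.0000 + 0.6615·14.0869] = 9.1363
Node 0 (S = 65): V_0 = 1/1.02·[0.3385·0.0000 + 0.6615·9.1363] = 5.9255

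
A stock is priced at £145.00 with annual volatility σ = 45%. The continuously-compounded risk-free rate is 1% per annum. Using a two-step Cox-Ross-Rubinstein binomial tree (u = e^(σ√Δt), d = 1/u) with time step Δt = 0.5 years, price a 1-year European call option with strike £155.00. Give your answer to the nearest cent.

CRR parameters: u = e^(σ√Δt) = e^(0.45·√0.5) = 1.3746, d = 1/u = 0.7275
Per-period rate: rΔt = 0.01·0.5 = 0.005, so R = e^0.005 = 1.0050
Risk-neutral probability p = (e^0.005 − 0.7275)/(1.3746 − 0.7275) = 0.2776/0.6472 = 0.4289
Terminal stock prices: S_uu = 274, S_ud = 145, S_dd = 76.73
Terminal payoffs (S − K): max(119, 0) = 119, max(-10, 0) = 0, max(-78.27, 0) = 0
Node u (S = 199.3): V_u = e^(−0.005)·[0.4289·119.0005 + 0.5711·0.0000] = 50.7800
Node d (S = 105.5): V_d = e^(−0.005)·[0.4289·0.0000 + 0.5711·0.0000] = 0.0000
Node 0 (S = 145): V_0 = e^(−0.005)·[0.4289·50.7800 + 0.5711·0.0000] = 21.6689

£21.67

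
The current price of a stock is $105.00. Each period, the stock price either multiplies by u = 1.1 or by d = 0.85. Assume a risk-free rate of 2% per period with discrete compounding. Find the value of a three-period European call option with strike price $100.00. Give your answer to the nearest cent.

Risk-neutral probability p = (1 + 0.02 − 0.85)/(1.1 − 0.85) = 0.1700/0.2500 = 0.6800
Terminal stock prices: S_uuu = 139.8, S_uud = 108, S_udd = 83.45, S_ddd = 64.48
Terminal payoffs (S − K): max(39.76, 0) = 39.76, max(7.993, 0) = 7.993, max(-16.55, 0) = 0, max(-35.52, 0) = 0
Node uu (S = 127.1): V_uu = 1/1.02·[0.6800·39.7550 + 0.3200·7.9925] = 29.0108
Node ud (S = 98.18): V_ud = 1/1.02·[0.6800·7.9925 + 0.3200·0.0000] = 5.3283
Node dd (S = 75.86): V_dd = 1/1.02·[0.6800·0.0000 + 0.3200·0.0000] = 0.0000
Node u (S = 115.5): V_u = 1/1.02·[0.6800·29.0108 + 0.3200·5.3283] = 21.0122
Node d (S = 89.25): V_d = 1/1.02·[0.6800·5.3283 + 0.3200·0.0000] = 3.5522
Node 0 (S = 105): V_0 = 1/1.02·[0.6800·21.0122 + 0.3200·3.5522] = 15.1225

$15.12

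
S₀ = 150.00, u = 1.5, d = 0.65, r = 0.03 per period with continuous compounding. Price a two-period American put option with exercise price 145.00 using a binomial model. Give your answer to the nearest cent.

25.46

Risk-neutral probability p = (e^0.03 − 0.65)/(1.5 − 0.65) = 0.3805/0.8500 = 0.4476
Terminal stock prices: S_uu = 337.5, S_ud = 146.2, S_dd = 63.38
Terminal payoffs (K − S): max(-192.5, 0) = 0, max(-1.25, 0) = 0, max(81.62, 0) = 81.62
Node u (S = 225): continuation = e^(−0.03)·[0.4476·0.0000 + 0.5524·0.0000] = 0.0000; exercise value = 0.0000 ≤ continuation, so V_u = 0.0000
Node d (S = 97.5): continuation = e^(−0.03)·[0.4476·0.0000 + 0.5524·81.6250] = 43.7576; exercise value = 47.5000 > continuation, so V_d = 47.5000 (exercise)
Node 0 (S = 150): continuation = e^(−0.03)·[0.4476·0.0000 + 0.5524·47.5000] = 25.4638; exercise value = 0.0000 ≤ continuation, so V_0 = 25.4638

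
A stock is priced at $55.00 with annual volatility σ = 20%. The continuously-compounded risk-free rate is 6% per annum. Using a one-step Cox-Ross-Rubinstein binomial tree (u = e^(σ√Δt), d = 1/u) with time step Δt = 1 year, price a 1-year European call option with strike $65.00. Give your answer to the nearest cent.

CRR parameters: u = e^(σ√Δt) = e^(0.2·√1) = 1.2214, d = 1/u = 0.8187
Per-period rate: rΔt = 0.06·1 = 0.06, so R = e^0.06 = 1.0618
Risk-neutral probability p = (e^0.06 − 0.8187)/(1.2214 − 0.8187) = 0.2431/0.4027 = 0.6037
Terminal stock prices: S_u = 67.18, S_d = 45.03
Terminal payoffs (S − K): max(2.177, 0) = 2.177, max(-19.97, 0) = 0
Node 0 (S = 55): V_0 = e^(−0.06)·[0.6037·2.1772 + 0.3963·0.0000] = 1.2379

$1.24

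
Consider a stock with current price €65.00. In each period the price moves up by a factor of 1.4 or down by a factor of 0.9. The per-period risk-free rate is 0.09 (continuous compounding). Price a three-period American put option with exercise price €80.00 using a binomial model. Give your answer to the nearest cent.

€15.00

Risk-neutral probability p = (e^0.09 − 0.9)/(1.4 − 0.9) = 0.1942/0.5000 = 0.3883
Terminal stock prices: S_uuu = 178.4, S_uud = 114.7, S_udd = 73.71, S_ddd = 47.39
Terminal payoffs (K − S): max(-98.36, 0) = 0, max(-34.66, 0) = 0, max(6.29, 0) = 6.29, max(32.61, 0) = 32.61
Node uu (S = 127.4): continuation = e^(−0.09)·[0.3883·0.0000 + 0.6117·0.0000] = 0.0000; exercise value = 0.0000 ≤ continuation, so V_uu = 0.0000
Node ud (S = 81.9): continuation = e^(−0.09)·[0.3883·0.0000 + 0.6117·6.2900] = 3.5162; exercise value = 0.0000 ≤ continuation, so V_ud = 3.5162
Node dd (S = 52.65): continuation = e^(−0.09)·[0.3883·6.2900 + 0.6117·32.6150] = 20.4645; exercise value = 27.3500 > continuation, so V_dd = 27.3500 (exercise)
Node u (S = 91): continuation = e^(−0.09)·[0.3883·0.0000 + 0.6117·3.5162] = 1.9656; exercise value = 0.0000 ≤ continuation, so V_u = 1.9656
Node d (S = 58.5): continuation = e^(−0.09)·[0.3883·3.5162 + 0.6117·27.3500] = 16.5368; exercise value = 21.5000 > continuation, so V_d = 21.5000 (exercise)
Node 0 (S = 65): continuation = e^(−0.09)·[0.3883·1.9656 + 0.6117·21.5000] = 12.7163; exercise value = 15.0000 > continuation, so V_0 = 15.0000 (exercise)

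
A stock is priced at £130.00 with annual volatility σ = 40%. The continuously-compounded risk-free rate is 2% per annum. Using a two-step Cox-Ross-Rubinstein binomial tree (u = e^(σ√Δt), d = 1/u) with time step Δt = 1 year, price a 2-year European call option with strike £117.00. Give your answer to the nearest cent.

£36.14

CRR parameters: u = e^(σ√Δt) = e^(0.4·√1) = 1.4918, d = 1/u = 0.6703
Per-period rate: rΔt = 0.02·1 = 0.02, so R = e^0.02 = 1.0202
Risk-neutral probability p = (e^0.02 − 0.6703)/(1.4918 − 0.6703) = 0.3499/0.8215 = 0.4259
Terminal stock prices: S_uu = 289.3, S_ud = 130, S_dd = 58.41
Terminal payoffs (S − K): max(172.3, 0) = 172.3, max(13, 0) = 13, max(-58.59, 0) = 0
Node u (S = 193.9): V_u = e^(−0.02)·[0.4259·172.3203 + 0.5741·13.0000] = 79.2540
Node d (S = 87.14): V_d = e^(−0.02)·[0.4259·13.0000 + 0.5741·0.0000] = 5.4271
Node 0 (S = 130): V_0 = e^(−0.02)·[0.4259·79.2540 + 0.5741·5.4271] = 36.1401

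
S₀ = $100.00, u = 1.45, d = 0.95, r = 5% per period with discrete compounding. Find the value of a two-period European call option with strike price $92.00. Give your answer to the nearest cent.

$17.57

Risk-neutral probability p = (1 + 0.05 − 0.95)/(1.45 − 0.95) = 0.1000/0.5000 = 0.2000
Terminal stock prices: S_uu = 210.2, S_ud = 137.8, S_dd = 90.25
Terminal payoffs (S − K): max(118.2, 0) = 118.2, max(45.75, 0) = 45.75, max(-1.75, 0) = 0
Node u (S = 145): V_u = 1/1.05·[0.2000·118.2500 + 0.8000·45.7500] = 57.3810
Node d (S = 95): V_d = 1/1.05·[0.2000·45.7500 + 0.8000·0.0000] = 8.7143
Node 0 (S = 100): V_0 = 1/1.05·[0.2000·57.3810 + 0.8000·8.7143] = 17.5692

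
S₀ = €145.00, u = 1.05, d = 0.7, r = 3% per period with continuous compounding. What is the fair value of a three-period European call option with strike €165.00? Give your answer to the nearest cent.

€2.20

Risk-neutral probability p = (e^0.03 − 0.7)/(1.05 − 0.7) = 0.3305/0.3500 = 0.9442
Terminal stock prices: S_uuu = 167.9, S_uud = 111.9, S_udd = 74.6, S_ddd = 49.73
Terminal payoffs (S − K): max(2.856, 0) = 2.856, max(-53.1, 0) = 0, max(-90.4, 0) = 0, max(-115.3, 0) = 0
Node uu (S = 159.9): V_uu = e^(−0.03)·[0.9442·2.8556 + 0.0558·0.0000] = 2.6165
Node ud (S = 106.6): V_ud = e^(−0.03)·[0.9442·0.0000 + 0.0558·0.0000] = 0.0000
Node dd (S = 71.05): V_dd = e^(−0.03)·[0.9442·0.0000 + 0.0558·0.0000] = 0.0000
Node u (S = 152.2): V_u = e^(−0.03)·[0.9442·2.6165 + 0.0558·0.0000] = 2.3973
Node d (S = 101.5): V_d = e^(−0.03)·[0.9442·0.0000 + 0.0558·0.0000] = 0.0000
Node 0 (S = 145): V_0 = e^(−0.03)·[0.9442·2.3973 + 0.0558·0.0000] = 2.1966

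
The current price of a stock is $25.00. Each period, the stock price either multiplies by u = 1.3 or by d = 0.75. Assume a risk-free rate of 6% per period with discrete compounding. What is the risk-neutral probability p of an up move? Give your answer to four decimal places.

p = 0.5636

Risk-neutral probability p = (1 + 0.06 − 0.75)/(1.3 − 0.75) = 0.3100/0.5500 = 0.5636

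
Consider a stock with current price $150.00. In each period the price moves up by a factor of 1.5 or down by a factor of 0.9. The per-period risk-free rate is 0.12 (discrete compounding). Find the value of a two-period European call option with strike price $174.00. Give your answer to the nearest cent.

Risk-neutral probability p = (1 + 0.12 − 0.9)/(1.5 − 0.9) = 0.2200/0.6000 = 0.3667
Terminal stock prices: S_uu = 337.5, S_ud = 202.5, S_dd = 121.5
Terminal payoffs (S − K): max(163.5, 0) = 163.5, max(28.5, 0) = 28.5, max(-52.5, 0) = 0
Node u (S = 225): V_u = 1/1.12·[0.3667·163.5000 + 0.6333·28.5000] = 69.6429
Node d (S = 135): V_d = 1/1.12·[0.3667·28.5000 + 0.6333·0.0000] = 9.3304
Node 0 (S = 150): V_0 = 1/1.12·[0.3667·69.6429 + 0.6333·9.3304] = 28.0758

$28.08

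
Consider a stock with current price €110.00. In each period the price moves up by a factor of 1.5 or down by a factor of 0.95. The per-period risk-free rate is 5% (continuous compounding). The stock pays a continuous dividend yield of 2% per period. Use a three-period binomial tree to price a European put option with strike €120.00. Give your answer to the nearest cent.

€13.76

Per-period risk-free factor R = e^0.05 = 1.0513; dividend-adjusted growth = e^(0.05−0.02) = 1.0305.
Risk-neutral probability p = (1.0305 − 0.95)/(1.5 − 0.95) = 0.0805/0.5500 = 0.1463
Terminal stock prices: S_uuu = 371.2, S_uud = 235.1, S_udd = 148.9, S_ddd = 94.31
Terminal payoffs (K − S): max(-251.2, 0) = 0, max(-115.1, 0) = 0, max(-28.91, 0) = 0, max(25.69, 0) = 25.69
Node uu (S = 247.5): V_uu = e^(−0.05)·[0.1463·0.0000 + 0.8537·0.0000] = 0.0000
Node ud (S = 156.8): V_ud = e^(−0.05)·[0.1463·0.0000 + 0.8537·0.0000] = 0.0000
Node dd (S = 99.27): V_dd = e^(−0.05)·[0.1463·0.0000 + 0.8537·25.6888] = 20.8614
Node u (S = 165): V_u = e^(−0.05)·[0.1463·0.0000 + 0.8537·0.0000] = 0.0000
Node d (S = 104.5): V_d = e^(−0.05)·[0.1463·0.0000 + 0.8537·20.8614] = 16.9412
Node 0 (S = 110): V_0 = e^(−0.05)·[0.1463·0.0000 + 0.8537·16.9412] = 13.7576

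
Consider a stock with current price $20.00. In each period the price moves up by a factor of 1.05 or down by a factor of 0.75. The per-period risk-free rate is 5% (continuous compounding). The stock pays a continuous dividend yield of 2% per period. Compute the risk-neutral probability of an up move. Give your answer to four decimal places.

p = 0.9348

Per-period risk-free factor R = e^0.05 = 1.0513; dividend-adjusted growth = e^(0.05−0.02) = 1.0305.
Risk-neutral probability p = (1.0305 − 0.75)/(1.05 − 0.75) = 0.2805/0.3000 = 0.9348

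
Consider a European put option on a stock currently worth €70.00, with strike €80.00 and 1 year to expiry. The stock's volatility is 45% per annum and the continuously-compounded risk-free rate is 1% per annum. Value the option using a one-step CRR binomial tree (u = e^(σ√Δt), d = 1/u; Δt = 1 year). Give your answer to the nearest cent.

€21.00

CRR parameters: u = e^(σ√Δt) = e^(0.45·√1) = 1.5683, d = 1/u = 0.6376
Per-period rate: rΔt = 0.01·1 = 0.01, so R = e^0.01 = 1.0101
Risk-neutral probability p = (e^0.01 − 0.6376)/(1.5683 − 0.6376) = 0.3724/0.9307 = 0.4002
Terminal stock prices: S_u = 109.8, S_d = 44.63
Terminal payoffs (K − S): max(-29.78, 0) = 0, max(35.37, 0) = 35.37
Node 0 (S = 70): V_0 = e^(−0.01)·[0.4002·0.0000 + 0.5998·35.3660] = 21.0029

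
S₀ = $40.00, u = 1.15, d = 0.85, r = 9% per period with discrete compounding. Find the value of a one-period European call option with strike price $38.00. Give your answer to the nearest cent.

$5.87

Risk-neutral probability p = (1 + 0.09 − 0.85)/(1.15 − 0.85) = 0.2400/0.3000 = 0.8000
Terminal stock prices: S_u = 46, S_d = 34
Terminal payoffs (S − K): max(8, 0) = 8, max(-4, 0) = 0
Node 0 (S = 40): V_0 = 1/1.09·[0.8000·8.0000 + 0.2000·0.0000] = 5.8716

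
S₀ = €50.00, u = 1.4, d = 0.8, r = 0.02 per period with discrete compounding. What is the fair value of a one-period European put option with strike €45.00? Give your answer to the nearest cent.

€3.10

Risk-neutral probability p = (1 + 0.02 − 0.8)/(1.4 − 0.8) = 0.2200/0.6000 = 0.3667
Terminal stock prices: S_u = 70, S_d = 40
Terminal payoffs (K − S): max(-25, 0) = 0, max(5, 0) = 5
Node 0 (S = 50): V_0 = 1/1.02·[0.3667·0.0000 + 0.6333·5.0000] = 3.1046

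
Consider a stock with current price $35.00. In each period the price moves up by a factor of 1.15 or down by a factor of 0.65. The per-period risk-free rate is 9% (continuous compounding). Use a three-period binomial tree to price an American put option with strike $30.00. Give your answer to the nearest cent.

Risk-neutral probability p = (e^0.09 − 0.65)/(1.15 − 0.65) = 0.4442/0.5000 = 0.8883
Terminal stock prices: S_uuu = 53.23, S_uud = 30.09, S_udd = 17.01, S_ddd = 9.612
Terminal payoffs (K − S): max(-23.23, 0) = 0, max(-0.08687, 0) = 0, max(12.99, 0) = 12.99, max(20.39, 0) = 20.39
Node uu (S = 46.29): continuation = e^(−0.09)·[0.8883·0.0000 + 0.1117·0.0000] = 0.0000; exercise value = 0.0000 ≤ continuation, so V_uu = 0.0000
Node ud (S = 26.16): continuation = e^(−0.09)·[0.8883·0.0000 + 0.1117·12.9944] = 1.3260; exercise value = 3.8375 > continuation, so V_ud = 3.8375 (exercise)
Node dd (S = 14.79): continuation = e^(−0.09)·[0.8883·12.9944 + 0.1117·20.3881] = 12.6304; exercise value = 15.2125 > continuation, so V_dd = 15.2125 (exercise)
Node u (S = 40.25): continuation = e^(−0.09)·[0.8883·0.0000 + 0.1117·3.8375] = 0.3916; exercise value = 0.0000 ≤ continuation, so V_u = 0.3916
Node d (S = 22.75): continuation = e^(−0.09)·[0.8883·3.8375 + 0.1117·15.2125] = 4.6679; exercise value = 7.2500 > continuation, so V_d = 7.2500 (exercise)
Node 0 (S = 35): continuation = e^(−0.09)·[0.8883·0.3916 + 0.1117·7.2500] = 1.0577; exercise value = 0.0000 ≤ continuation, so V_0 = 1.0577

$1.06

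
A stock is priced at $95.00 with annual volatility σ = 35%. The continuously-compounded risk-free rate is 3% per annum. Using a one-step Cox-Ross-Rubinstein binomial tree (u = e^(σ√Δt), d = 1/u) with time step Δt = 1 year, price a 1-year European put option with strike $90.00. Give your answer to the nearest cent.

CRR parameters: u = e^(σ√Δt) = e^(0.35·√1) = 1.4191, d = 1/u = 0.7047
Per-period rate: rΔt = 0.03·1 = 0.03, so R = e^0.03 = 1.0305
Risk-neutral probability p = (e^0.03 − 0.7047)/(1.4191 − 0.7047) = 0.3258/0.7144 = 0.4560
Terminal stock prices: S_u = 134.8, S_d = 66.95
Terminal payoffs (K − S): max(-44.81, 0) = 0, max(23.05, 0) = 23.05
Node 0 (S = 95): V_0 = e^(−0.03)·[0.4560·0.0000 + 0.5440·23.0546] = 12.1708

$12.17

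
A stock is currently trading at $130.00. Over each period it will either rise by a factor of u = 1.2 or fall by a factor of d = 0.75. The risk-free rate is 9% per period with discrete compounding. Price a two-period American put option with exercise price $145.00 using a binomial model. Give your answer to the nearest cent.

$15.01

Risk-neutral probability p = (1 + 0.09 − 0.75)/(1.2 − 0.75) = 0.3400/0.4500 = 0.7556
Terminal stock prices: S_uu = 187.2, S_ud = 117, S_dd = 73.12
Terminal payoffs (K − S): max(-42.2, 0) = 0, max(28, 0) = 28, max(71.88, 0) = 71.88
Node u (S = 156): continuation = 1/1.09·[0.7556·0.0000 + 0.2444·28.0000] = 6.2793; exercise value = 0.0000 ≤ continuation, so V_u = 6.2793
Node d (S = 97.5): continuation = 1/1.09·[0.7556·28.0000 + 0.2444·71.8750] = 35.5275; exercise value = 47.5000 > continuation, so V_d = 47.5000 (exercise)
Node 0 (S = 130): continuation = 1/1.09·[0.7556·6.2793 + 0.2444·47.5000] = 15.0050; exercise value = 15.0000 ≤ continuation, so V_0 = 15.0050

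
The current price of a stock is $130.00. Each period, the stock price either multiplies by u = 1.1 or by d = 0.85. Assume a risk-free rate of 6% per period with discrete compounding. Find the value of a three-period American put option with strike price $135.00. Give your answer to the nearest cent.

Risk-neutral probability p = (1 + 0.06 − 0.85)/(1.1 − 0.85) = 0.2100/0.2500 = 0.8400
Terminal stock prices: S_uuu = 173, S_uud = 133.7, S_udd = 103.3, S_ddd = 79.84
Terminal payoffs (K − S): max(-38.03, 0) = 0, max(1.295, 0) = 1.295, max(31.68, 0) = 31.68, max(55.16, 0) = 55.16
Node uu (S = 157.3): continuation = 1/1.06·[0.8400·0.0000 + 0.1600·1.2950] = 0.1955; exercise value = 0.0000 ≤ continuation, so V_uu = 0.1955
Node ud (S = 121.5): continuation = 1/1.06·[0.8400·1.2950 + 0.1600·31.6825] = 5.8085; exercise value = 13.4500 > continuation, so V_ud = 13.4500 (exercise)
Node dd (S = 93.92): continuation = 1/1.06·[0.8400·31.6825 + 0.1600·55.1638] = 33.4335; exercise value = 41.0750 > continuation, so V_dd = 41.0750 (exercise)
Node u (S = 143): continuation = 1/1.06·[0.8400·0.1955 + 0.1600·13.4500] = 2.1851; exercise value = 0.0000 ≤ continuation, so V_u = 2.1851
Node d (S = 110.5): continuation = 1/1.06·[0.8400·13.4500 + 0.1600·41.0750] = 16.8585; exercise value = 24.5000 > continuation, so V_d = 24.5000 (exercise)
Node 0 (S = 130): continuation = 1/1.06·[0.8400·2.1851 + 0.1600·24.5000] = 5.4297; exercise value = 5.0000 ≤ continuation, so V_0 = 5.4297

$5.43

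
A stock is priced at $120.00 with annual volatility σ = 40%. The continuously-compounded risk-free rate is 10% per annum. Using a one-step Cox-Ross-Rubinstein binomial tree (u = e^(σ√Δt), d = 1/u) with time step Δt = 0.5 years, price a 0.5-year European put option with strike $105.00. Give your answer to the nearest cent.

CRR parameters: u = e^(σ√Δt) = e^(0.4·√0.5) = 1.3269, d = 1/u = 0.7536
Per-period rate: rΔt = 0.1·0.5 = 0.05, so R = e^0.05 = 1.0513
Risk-neutral probability p = (e^0.05 − 0.7536)/(1.3269 − 0.7536) = 0.2976/0.5733 = 0.5192
Terminal stock prices: S_u = 159.2, S_d = 90.44
Terminal payoffs (K − S): max(-54.23, 0) = 0, max(14.56, 0) = 14.56
Node 0 (S = 120): V_0 = e^(−0.05)·[0.5192·0.0000 + 0.4808·14.5634] = 6.6607

$6.66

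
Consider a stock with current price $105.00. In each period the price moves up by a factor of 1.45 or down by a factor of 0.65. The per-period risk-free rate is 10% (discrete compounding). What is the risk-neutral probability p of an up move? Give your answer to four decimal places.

Risk-neutral probability p = (1 + 0.1 − 0.65)/(1.45 − 0.65) = 0.4500/0.8000 = 0.5625

p = 0.5625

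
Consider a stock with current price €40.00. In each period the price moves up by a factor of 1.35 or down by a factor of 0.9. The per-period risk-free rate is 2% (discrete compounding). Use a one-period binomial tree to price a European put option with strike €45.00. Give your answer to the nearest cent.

Risk-neutral probability p = (1 + 0.02 − 0.9)/(1.35 − 0.9) = 0.1200/0.4500 = 0.2667
Terminal stock prices: S_u = 54, S_d = 36
Terminal payoffs (K − S): max(-9, 0) = 0, max(9, 0) = 9
Node 0 (S = 40): V_0 = 1/1.02·[0.2667·0.0000 + 0.7333·9.0000] = 6.4706

€6.47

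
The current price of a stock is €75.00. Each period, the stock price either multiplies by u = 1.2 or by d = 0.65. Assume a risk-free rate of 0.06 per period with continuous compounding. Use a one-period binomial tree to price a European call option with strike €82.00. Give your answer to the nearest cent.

€5.64

Risk-neutral probability p = (e^0.06 − 0.65)/(1.2 − 0.65) = 0.4118/0.5500 = 0.7488
Terminal stock prices: S_u = 90, S_d = 48.75
Terminal payoffs (S − K): max(8, 0) = 8, max(-33.25, 0) = 0
Node 0 (S = 75): V_0 = e^(−0.06)·[0.7488·8.0000 + 0.2512·0.0000] = 5.6415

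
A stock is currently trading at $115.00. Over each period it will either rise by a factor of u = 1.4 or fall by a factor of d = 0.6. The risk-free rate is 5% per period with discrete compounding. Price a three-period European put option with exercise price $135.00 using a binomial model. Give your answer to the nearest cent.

$29.46

Risk-neutral probability p = (1 + 0.05 − 0.6)/(1.4 − 0.6) = 0.4500/0.8000 = 0.5625
Terminal stock prices: S_uuu = 315.6, S_uud = 135.2, S_udd = 57.96, S_ddd = 24.84
Terminal payoffs (K − S): max(-180.6, 0) = 0, max(-0.24, 0) = 0, max(77.04, 0) = 77.04, max(110.2, 0) = 110.2
Node uu (S = 225.4): V_uu = 1/1.05·[0.5625·0.0000 + 0.4375·0.0000] = 0.0000
Node ud (S = 96.6): V_ud = 1/1.05·[0.5625·0.0000 + 0.4375·77.0400] = 32.1000
Node dd (S = 41.4): V_dd = 1/1.05·[0.5625·77.0400 + 0.4375·110.1600] = 87.1714
Node u (S = 161): V_u = 1/1.05·[0.5625·0.0000 + 0.4375·32.1000] = 13.3750
Node d (S = 69): V_d = 1/1.05·[0.5625·32.1000 + 0.4375·87.1714] = 53.5179
Node 0 (S = 115): V_0 = 1/1.05·[0.5625·13.3750 + 0.4375·53.5179] = 29.4643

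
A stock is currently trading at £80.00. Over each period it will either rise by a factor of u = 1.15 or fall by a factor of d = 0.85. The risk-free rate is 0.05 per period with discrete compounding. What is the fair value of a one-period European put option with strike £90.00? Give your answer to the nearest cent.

£6.98

Risk-neutral probability p = (1 + 0.05 − 0.85)/(1.15 − 0.85) = 0.2000/0.3000 = 0.6667
Terminal stock prices: S_u = 92, S_d = 68
Terminal payoffs (K − S): max(-2, 0) = 0, max(22, 0) = 22
Node 0 (S = 80): V_0 = 1/1.05·[0.6667·0.0000 + 0.3333·22.0000] = 6.9841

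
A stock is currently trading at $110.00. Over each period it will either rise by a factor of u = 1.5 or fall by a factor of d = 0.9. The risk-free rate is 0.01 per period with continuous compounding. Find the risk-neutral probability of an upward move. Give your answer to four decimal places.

Risk-neutral probability p = (e^0.01 − 0.9)/(1.5 − 0.9) = 0.1101/0.6000 = 0.1834

p = 0.1834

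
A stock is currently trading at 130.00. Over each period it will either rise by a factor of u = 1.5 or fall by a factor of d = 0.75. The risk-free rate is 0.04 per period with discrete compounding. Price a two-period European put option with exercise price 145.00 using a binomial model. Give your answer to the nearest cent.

Risk-neutral probability p = (1 + 0.04 − 0.75)/(1.5 − 0.75) = 0.2900/0.7500 = 0.3867
Terminal stock prices: S_uu = 292.5, S_ud = 146.2, S_dd = 73.12
Terminal payoffs (K − S): max(-147.5, 0) = 0, max(-1.25, 0) = 0, max(71.88, 0) = 71.88
Node u (S = 195): V_u = 1/1.04·[0.3867·0.0000 + 0.6133·0.0000] = 0.0000
Node d (S = 97.5): V_d = 1/1.04·[0.3867·0.0000 + 0.6133·71.8750] = 42.3878
Node 0 (S = 130): V_0 = 1/1.04·[0.3867·0.0000 + 0.6133·42.3878] = 24.9979

25.00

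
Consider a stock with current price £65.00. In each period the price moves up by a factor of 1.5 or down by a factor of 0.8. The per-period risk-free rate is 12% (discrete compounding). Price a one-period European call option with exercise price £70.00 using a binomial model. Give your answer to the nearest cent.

£11.22

Risk-neutral probability p = (1 + 0.12 − 0.8)/(1.5 − 0.8) = 0.3200/0.7000 = 0.4571
Terminal stock prices: S_u = 97.5, S_d = 52
Terminal payoffs (S − K): max(27.5, 0) = 27.5, max(-18, 0) = 0
Node 0 (S = 65): V_0 = 1/1.12·[0.4571·27.5000 + 0.5429·0.0000] = 11.2245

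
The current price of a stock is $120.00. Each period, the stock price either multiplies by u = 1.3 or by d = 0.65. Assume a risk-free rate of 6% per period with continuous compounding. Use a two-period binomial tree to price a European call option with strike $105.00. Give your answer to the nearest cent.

$34.82

Risk-neutral probability p = (e^0.06 − 0.65)/(1.3 − 0.65) = 0.4118/0.6500 = 0.6336
Terminal stock prices: S_uu = 202.8, S_ud = 101.4, S_dd = 50.7
Terminal payoffs (S − K): max(97.8, 0) = 97.8, max(-3.6, 0) = 0, max(-54.3, 0) = 0
Node u (S = 156): V_u = e^(−0.06)·[0.6336·97.8000 + 0.3664·0.0000] = 58.3570
Node d (S = 78): V_d = e^(−0.06)·[0.6336·0.0000 + 0.3664·0.0000] = 0.0000
Node 0 (S = 120): V_0 = e^(−0.06)·[0.6336·58.3570 + 0.3664·0.0000] = 34.8214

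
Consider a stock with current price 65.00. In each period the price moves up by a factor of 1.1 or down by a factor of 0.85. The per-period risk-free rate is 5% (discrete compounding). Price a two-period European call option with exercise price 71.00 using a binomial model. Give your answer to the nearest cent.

4.44

Risk-neutral probability p = (1 + 0.05 − 0.85)/(1.1 − 0.85) = 0.2000/0.2500 = 0.8000
Terminal stock prices: S_uu = 78.65, S_ud = 60.77, S_dd = 46.96
Terminal payoffs (S − K): max(7.65, 0) = 7.65, max(-10.23, 0) = 0, max(-24.04, 0) = 0
Node u (S = 71.5): V_u = 1/1.05·[0.8000·7.6500 + 0.2000·0.0000] = 5.8286
Node d (S = 55.25): V_d = 1/1.05·[0.8000·0.0000 + 0.2000·0.0000] = 0.0000
Node 0 (S = 65): V_0 = 1/1.05·[0.8000·5.8286 + 0.2000·0.0000] = 4.4408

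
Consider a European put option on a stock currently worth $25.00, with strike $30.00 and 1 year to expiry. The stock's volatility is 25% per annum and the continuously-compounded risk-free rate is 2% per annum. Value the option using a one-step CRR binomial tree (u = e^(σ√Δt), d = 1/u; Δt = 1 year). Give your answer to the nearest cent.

$5.39

CRR parameters: u = e^(σ√Δt) = e^(0.25·√1) = 1.2840, d = 1/u = 0.7788
Per-period rate: rΔt = 0.02·1 = 0.02, so R = e^0.02 = 1.0202
Risk-neutral probability p = (e^0.02 − 0.7788)/(1.2840 − 0.7788) = 0.2414/0.5052 = 0.4778
Terminal stock prices: S_u = 32.1, S_d = 19.47
Terminal payoffs (K − S): max(-2.101, 0) = 0, max(10.53, 0) = 10.53
Node 0 (S = 25): V_0 = e^(−0.02)·[0.4778·0.0000 + 0.5222·10.5300] = 5.3898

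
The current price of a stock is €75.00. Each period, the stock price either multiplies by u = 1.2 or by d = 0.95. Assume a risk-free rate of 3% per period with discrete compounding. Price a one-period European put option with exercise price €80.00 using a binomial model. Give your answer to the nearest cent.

€5.78

Risk-neutral probability p = (1 + 0.03 − 0.95)/(1.2 − 0.95) = 0.0800/0.2500 = 0.3200
Terminal stock prices: S_u = 90, S_d = 71.25
Terminal payoffs (K − S): max(-10, 0) = 0, max(8.75, 0) = 8.75
Node 0 (S = 75): V_0 = 1/1.03·[0.3200·0.0000 + 0.6800·8.7500] = 5.7767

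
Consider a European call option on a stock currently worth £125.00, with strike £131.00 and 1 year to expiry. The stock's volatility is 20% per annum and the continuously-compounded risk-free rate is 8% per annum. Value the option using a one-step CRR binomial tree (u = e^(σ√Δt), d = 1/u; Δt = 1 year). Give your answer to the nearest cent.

CRR parameters: u = e^(σ√Δt) = e^(0.2·√1) = 1.2214, d = 1/u = 0.8187
Per-period rate: rΔt = 0.08·1 = 0.08, so R = e^0.08 = 1.0833
Risk-neutral probability p = (e^0.08 − 0.8187)/(1.2214 − 0.8187) = 0.2646/0.4027 = 0.6570
Terminal stock prices: S_u = 152.7, S_d = 102.3
Terminal payoffs (S − K): max(21.68, 0) = 21.68, max(-28.66, 0) = 0
Node 0 (S = 125): V_0 = e^(−0.08)·[0.6570·21.6753 + 0.3430·0.0000] = 13.1459

£13.15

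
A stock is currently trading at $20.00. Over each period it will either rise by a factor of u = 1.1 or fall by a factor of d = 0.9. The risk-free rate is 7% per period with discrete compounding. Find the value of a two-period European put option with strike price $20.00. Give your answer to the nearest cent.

Risk-neutral probability p = (1 + 0.07 − 0.9)/(1.1 − 0.9) = 0.1700/0.2000 = 0.8500
Terminal stock prices: S_uu = 24.2, S_ud = 19.8, S_dd = 16.2
Terminal payoffs (K − S): max(-4.2, 0) = 0, max(0.2, 0) = 0.2, max(3.8, 0) = 3.8
Node u (S = 22): V_u = 1/1.07·[0.8500·0.0000 + 0.1500·0.2000] = 0.0280
Node d (S = 18): V_d = 1/1.07·[0.8500·0.2000 + 0.1500·3.8000] = 0.6916
Node 0 (S = 20): V_0 = 1/1.07·[0.8500·0.0280 + 0.1500·0.6916] = 0.1192

$0.12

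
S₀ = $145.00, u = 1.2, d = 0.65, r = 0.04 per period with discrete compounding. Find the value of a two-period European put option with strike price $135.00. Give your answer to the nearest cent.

Risk-neutral probability p = (1 + 0.04 − 0.65)/(1.2 − 0.65) = 0.3900/0.5500 = 0.7091
Terminal stock prices: S_uu = 208.8, S_ud = 113.1, S_dd = 61.26
Terminal payoffs (K − S): max(-73.8, 0) = 0, max(21.9, 0) = 21.9, max(73.74, 0) = 73.74
Node u (S = 174): V_u = 1/1.04·[0.7091·0.0000 + 0.2909·21.9000] = 6.1259
Node d (S = 94.25): V_d = 1/1.04·[0.7091·21.9000 + 0.2909·73.7375] = 35.5577
Node 0 (S = 145): V_0 = 1/1.04·[0.7091·6.1259 + 0.2909·35.5577] = 14.1229

$14.12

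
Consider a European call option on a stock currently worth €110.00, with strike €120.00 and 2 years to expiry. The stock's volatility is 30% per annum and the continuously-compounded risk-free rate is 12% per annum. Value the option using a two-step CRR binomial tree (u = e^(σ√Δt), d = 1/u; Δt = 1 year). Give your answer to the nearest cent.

CRR parameters: u = e^(σ√Δt) = e^(0.3·√1) = 1.3499, d = 1/u = 0.7408
Per-period rate: rΔt = 0.12·1 = 0.12, so R = e^0.12 = 1.1275
Risk-neutral probability p = (e^0.12 − 0.7408)/(1.3499 − 0.7408) = 0.3867/0.6090 = 0.6349
Terminal stock prices: S_uu = 200.4, S_ud = 110, S_dd = 60.37
Terminal payoffs (S − K): max(80.43, 0) = 80.43, max(-10, 0) = 0, max(-59.63, 0) = 0
Node u (S = 148.5): V_u = e^(−0.12)·[0.6349·80.4331 + 0.3651·0.0000] = 45.2922
Node d (S = 81.49): V_d = e^(−0.12)·[0.6349·0.0000 + 0.3651·0.0000] = 0.0000
Node 0 (S = 110): V_0 = e^(−0.12)·[0.6349·45.2922 + 0.3651·0.0000] = 25.5042

€25.50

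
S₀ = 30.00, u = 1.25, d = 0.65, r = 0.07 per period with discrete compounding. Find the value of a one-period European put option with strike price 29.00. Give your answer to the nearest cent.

2.66

Risk-neutral probability p = (1 + 0.07 − 0.65)/(1.25 − 0.65) = 0.4200/0.6000 = 0.7000
Terminal stock prices: S_u = 37.5, S_d = 19.5
Terminal payoffs (K − S): max(-8.5, 0) = 0, max(9.5, 0) = 9.5
Node 0 (S = 30): V_0 = 1/1.07·[0.7000·0.0000 + 0.3000·9.5000] = 2.6636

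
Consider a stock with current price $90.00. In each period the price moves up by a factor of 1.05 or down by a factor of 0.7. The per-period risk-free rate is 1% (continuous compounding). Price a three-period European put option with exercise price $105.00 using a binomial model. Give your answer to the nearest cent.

$11.90

Risk-neutral probability p = (e^0.01 − 0.7)/(1.05 − 0.7) = 0.3101/0.3500 = 0.8859
Terminal stock prices: S_uuu = 104.2, S_uud = 69.46, S_udd = 46.3, S_ddd = 30.87
Terminal payoffs (K − S): max(0.8137, 0) = 0.8137, max(35.54, 0) = 35.54, max(58.7, 0) = 58.7, max(74.13, 0) = 74.13
Node uu (S = 99.23): V_uu = e^(−0.01)·[0.8859·0.8137 + 0.1141·35.5425] = 4.7302
Node ud (S = 66.15): V_ud = e^(−0.01)·[0.8859·35.5425 + 0.1141·58.6950] = 37.8052
Node dd (S = 44.1): V_dd = e^(−0.01)·[0.8859·58.6950 + 0.1141·74.1300] = 59.8552
Node u (S = 94.5): V_u = e^(−0.01)·[0.8859·4.7302 + 0.1141·37.8052] = 8.4209
Node d (S = 63): V_d = e^(−0.01)·[0.8859·37.8052 + 0.1141·59.8552] = 39.9209
Node 0 (S = 90): V_0 = e^(−0.01)·[0.8859·8.4209 + 0.1141·39.9209] = 11.8968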